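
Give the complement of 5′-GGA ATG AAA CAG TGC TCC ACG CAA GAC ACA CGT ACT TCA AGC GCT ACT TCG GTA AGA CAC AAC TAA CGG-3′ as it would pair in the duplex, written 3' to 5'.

3'-CCTTACTTTGTCACGAGGTGCGTTCTGTGTGCATGAAGTTCGCGATGAAGCCATTCTGTGTTGATTGCC-5'

Base-pairing A↔T, G↔C gives the complement. The complementary strand is antiparallel, so paired with a 5'→3' strand it runs 3'→5'.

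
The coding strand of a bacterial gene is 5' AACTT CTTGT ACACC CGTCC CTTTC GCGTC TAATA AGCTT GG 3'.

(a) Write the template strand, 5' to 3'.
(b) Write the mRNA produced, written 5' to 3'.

(a) The template strand is the reverse complement of the coding strand: complement TTGAAGAACATGTGGGCAGGGAAAGCGCAGATTATTCGAACC, then reverse.
(b) mRNA matches the coding strand with T→U.

(a) 5'-CCAAGCTTATTAGACGCGAAAGGGACGGGTGTACAAGAAGTT-3'
(b) 5'-AACUUCUUGUACACCCGUCCCUUUCGCGUCUAAUAAGCUUGG-3'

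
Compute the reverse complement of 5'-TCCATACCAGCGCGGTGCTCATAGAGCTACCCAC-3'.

Reading the sequence 3'→5' and pairing each base (A↔T, G↔C) gives the reverse complement directly.

5'-GTGGGTAGCTCTATGAGCACCGCGCTGGTATGGA-3'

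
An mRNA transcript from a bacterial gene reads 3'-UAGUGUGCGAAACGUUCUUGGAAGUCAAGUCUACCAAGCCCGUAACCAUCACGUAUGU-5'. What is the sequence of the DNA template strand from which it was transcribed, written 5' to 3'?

5′-ATCACACGCTTTGCAAGAACCTTCAGTTCAGATGGTTCGGGCATTGGTAGTGCATACA-3′

Written 5'→3' the mRNA is UGUAUGCACUACCAAUGCCCGAACCAUCUGAACUGAAGGUUCUUGCAAAGCGUGUGAU, so the coding DNA strand is TGTATGCACTACCAATGCCCGAACCATCTGAACTGAAGGTTCTTGCAAAGCGTGTGAT. The template is its reverse complement.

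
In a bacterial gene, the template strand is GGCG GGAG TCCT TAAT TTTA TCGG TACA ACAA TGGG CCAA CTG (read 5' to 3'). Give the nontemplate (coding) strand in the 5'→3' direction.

The coding strand is complementary and antiparallel to the template: take the complement (A↔T, G↔C) and reverse.

5'-CAGTTGGCCCATTGTTGTACCGATAAAATTAAGGACTCCCGCC-3'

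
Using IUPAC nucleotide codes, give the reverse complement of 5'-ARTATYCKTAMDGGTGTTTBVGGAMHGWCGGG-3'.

Standard pairs A↔T, G↔C; ambiguity codes pair R↔Y, M↔K, W↔W, B↔V, D↔H. Complement (TYATARGMATKHCCACAAAVBCCTKDCWGCCC), then reverse for 5'→3'.

5'-CCCGWCDKTCCBVAAACACCHKTAMGRATAYT-3'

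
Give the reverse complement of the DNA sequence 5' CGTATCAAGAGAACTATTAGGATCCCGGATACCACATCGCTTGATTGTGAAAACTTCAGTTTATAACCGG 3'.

Reading the sequence 3'→5' and pairing each base (A↔T, G↔C) gives the reverse complement directly.

5'-CCGGTTATAAACTGAAGTTTTCACAATCAAGCGATGTGGTATCCGGGATCCTAATAGTTCTCTTGATACG-3'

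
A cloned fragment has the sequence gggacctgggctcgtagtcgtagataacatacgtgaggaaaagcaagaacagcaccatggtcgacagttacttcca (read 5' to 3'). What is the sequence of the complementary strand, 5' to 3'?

Pairing A↔T and G↔C gives CCCTGGACCCGAGCATCAGCATCTATTGTATGCACTCCTTTTCGTTCTTGTCGTGGTACCAGCTGTCAATGAAGGT, running 3'→5'. Reverse for the 5'→3' convention.

5′-TGGAAGTAACTGTCGACCATGGTGCTGTTCTTGCTTTTCCTCACGTATGTTATCTACGACTACGAGCCCAGGTCCC-3′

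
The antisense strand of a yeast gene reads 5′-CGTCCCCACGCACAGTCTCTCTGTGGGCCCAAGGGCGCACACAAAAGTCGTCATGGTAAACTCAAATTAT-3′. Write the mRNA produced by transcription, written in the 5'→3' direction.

RNA polymerase reads the template 3'→5' and synthesizes mRNA 5'→3' by base-pairing (A→U, T→A, G↔C). The complement of the template is GCAGGGGTGCGTGTCAGAGAGACACCCGGGTTCCCGCGTGTGTTTTCAGCAGTACCATTTGAGTTTAATA; antiparallel, so 5'→3' the coding strand is ATAATTTGAGTTTACCATGACGACTTTTGTGTGCGCCCTTGGGCCCACAGAGAGACTGTGCGTGGGGACG. Replace T with U for the mRNA.

5'-AUAAUUUGAGUUUACCAUGACGACUUUUGUGUGCGCCCUUGGGCCCACAGAGAGACUGUGCGUGGGGACG-3'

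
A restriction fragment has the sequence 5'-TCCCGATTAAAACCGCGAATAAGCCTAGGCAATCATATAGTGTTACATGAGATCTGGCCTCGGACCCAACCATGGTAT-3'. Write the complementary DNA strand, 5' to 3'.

The complement of TCCCGATTAAAACCGCGAATAAGCCTAGGCAATCATATAGTGTTACATGAGATCTGGCCTCGGACCCAACCATGGTAT is AGGGCTAATTTTGGCGCTTATTCGGATCCGTTAGTATATCACAATGTACTCTAGACCGGAGCCTGGGTTGGTACCATA (A↔T, G↔C). DNA strands are antiparallel, so the complementary strand runs 3'→5'; reversing gives the 5'→3' form.

5'-ATACCATGGTTGGGTCCGAGGCCAGATCTCATGTAACACTATATGATTGCCTAGGCTTATTCGCGGTTTTAATCGGGA-3'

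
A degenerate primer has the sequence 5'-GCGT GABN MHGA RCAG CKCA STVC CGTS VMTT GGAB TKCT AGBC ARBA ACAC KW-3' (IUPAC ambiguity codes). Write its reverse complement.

Standard pairs A↔T, G↔C; ambiguity codes pair R↔Y, M↔K, W↔W, S↔S, B↔V, H↔D, N↔N. Complement (CGCACTVNKDCTYGTCGMGTSABGGCASBKAACCTVAMGATCVGTYVTTGTGMW), then reverse for 5'→3'.

5'-WMGTGTTVYTGVCTAGMAVTCCAAKBSACGGBASTGMGCTGYTCDKNVTCACGC-3'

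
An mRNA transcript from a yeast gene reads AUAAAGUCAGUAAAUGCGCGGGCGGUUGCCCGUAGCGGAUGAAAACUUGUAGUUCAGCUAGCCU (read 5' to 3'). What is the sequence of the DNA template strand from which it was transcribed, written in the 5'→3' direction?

5'-AGGCTAGCTGAACTACAAGTTTTCATCCGCTACGGGCAACCGCCCGCGCATTTACTGACTTTAT-3'

Replace U with T to get the coding DNA strand: ATAAAGTCAGTAAATGCGCGGGCGGTTGCCCGTAGCGGATGAAAACTTGTAGTTCAGCTAGCCT. The template strand is its reverse complement (complement TATTTCAGTCATTTACGCGCCCGCCAACGGGCATCGCCTACTTTTGAACATCAAGTCGATCGGA, then reverse).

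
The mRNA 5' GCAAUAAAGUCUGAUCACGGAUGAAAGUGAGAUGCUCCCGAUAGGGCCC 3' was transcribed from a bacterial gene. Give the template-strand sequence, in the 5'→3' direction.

Replace U with T to get the coding DNA strand: GCAATAAAGTCTGATCACGGATGAAAGTGAGATGCTCCCGATAGGGCCC. The template strand is its reverse complement (complement CGTTATTTCAGACTAGTGCCTACTTTCACTCTACGAGGGCTATCCCGGG, then reverse).

5′-GGGCCCTATCGGGAGCATCTCACTTTCATCCGTGATCAGACTTTATTGC-3′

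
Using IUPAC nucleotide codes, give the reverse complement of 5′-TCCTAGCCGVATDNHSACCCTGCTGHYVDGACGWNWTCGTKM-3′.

Standard pairs A↔T, G↔C; ambiguity codes pair Y↔R, M↔K, W↔W, S↔S, D↔H, V↔B, N↔N. Complement (AGGATCGGCBTAHNDSTGGGACGACDRBHCTGCWNWAGCAMK), then reverse for 5'→3'.

5'-KMACGAWNWCGTCHBRDCAGCAGGGTSDNHATBCGGCTAGGA-3'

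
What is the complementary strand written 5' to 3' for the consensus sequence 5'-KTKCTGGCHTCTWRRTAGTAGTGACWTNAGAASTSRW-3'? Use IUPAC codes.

5'-WYSASTTCTNAWGTCACTACTAYYWAGADGCCAGMAM-3'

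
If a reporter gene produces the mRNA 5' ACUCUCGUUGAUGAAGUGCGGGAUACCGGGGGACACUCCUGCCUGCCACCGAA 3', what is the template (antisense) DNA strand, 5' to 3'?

Replace U with T to get the coding DNA strand: ACTCTCGTTGATGAAGTGCGGGATACCGGGGGACACTCCTGCCTGCCACCGAA. The template strand is its reverse complement (complement TGAGAGCAACTACTTCACGCCCTATGGCCCCCTGTGAGGACGGACGGTGGCTT, then reverse).

5'-TTCGGTGGCAGGCAGGAGTGTCCCCCGGTATCCCGCACTTCATCAACGAGAGT-3'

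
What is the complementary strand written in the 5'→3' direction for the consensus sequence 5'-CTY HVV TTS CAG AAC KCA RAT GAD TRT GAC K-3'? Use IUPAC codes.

5'-MGTCAYAHTCATYTGMGTTCTGSAABBDRAG-3'

Standard pairs A↔T, G↔C; ambiguity codes pair R↔Y, K↔M, S↔S, D↔H, V↔B. Complement (GARDBBAASGTCTTGMGTYTACTHAYACTGM), then reverse for 5'→3'.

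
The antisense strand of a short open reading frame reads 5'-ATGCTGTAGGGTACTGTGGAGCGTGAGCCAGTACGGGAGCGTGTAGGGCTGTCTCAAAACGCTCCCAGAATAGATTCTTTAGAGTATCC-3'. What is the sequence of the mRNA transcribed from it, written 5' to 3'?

RNA polymerase reads the template 3'→5' and synthesizes mRNA 5'→3' by base-pairing (A→U, T→A, G↔C). The complement of the template is TACGACATCCCATGACACCTCGCACTCGGTCATGCCCTCGCACATCCCGACAGAGTTTTGCGAGGGTCTTATCTAAGAAATCTCATAGG; antiparallel, so 5'→3' the coding strand is GGATACTCTAAAGAATCTATTCTGGGAGCGTTTTGAGACAGCCCTACACGCTCCCGTACTGGCTCACGCTCCACAGTACCCTACAGCAT. Replace T with U for the mRNA.

5'-GGAUACUCUAAAGAAUCUAUUCUGGGAGCGUUUUGAGACAGCCCUACACGCUCCCGUACUGGCUCACGCUCCACAGUACCCUACAGCAU-3'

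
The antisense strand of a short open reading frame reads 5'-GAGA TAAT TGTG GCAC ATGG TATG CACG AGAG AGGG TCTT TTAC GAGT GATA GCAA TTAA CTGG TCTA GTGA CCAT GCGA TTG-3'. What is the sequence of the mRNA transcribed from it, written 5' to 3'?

5′-CAAUCGCAUGGUCACUAGACCAGUUAAUUGCUAUCACUCGUAAAAGACCCUCUCUCGUGCAUACCAUGUGCCACAAUUAUCUC-3′

RNA polymerase reads the template 3'→5' and synthesizes mRNA 5'→3' by base-pairing (A→U, T→A, G↔C). The complement of the template is CTCTATTAACACCGTGTACCATACGTGCTCTCTCCCAGAAAATGCTCACTATCGTTAATTGACCAGATCACTGGTACGCTAAC; antiparallel, so 5'→3' the coding strand is CAATCGCATGGTCACTAGACCAGTTAATTGCTATCACTCGTAAAAGACCCTCTCTCGTGCATACCATGTGCCACAATTATCTC. Replace T with U for the mRNA.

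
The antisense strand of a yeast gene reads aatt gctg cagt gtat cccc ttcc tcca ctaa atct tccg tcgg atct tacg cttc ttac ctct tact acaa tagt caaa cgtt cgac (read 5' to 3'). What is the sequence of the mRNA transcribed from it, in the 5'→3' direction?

The mRNA has the sequence of the coding strand (reverse complement of the template) with T→U. Reverse complement of AATTGCTGCAGTGTATCCCCTTCCTCCACTAAATCTTCCGTCGGATCTTACGCTTCTTACCTCTTACTACAATAGTCAAACGTTCGAC is GTCGAACGTTTGACTATTGTAGTAAGAGGTAAGAAGCGTAAGATCCGACGGAAGATTTAGTGGAGGAAGGGGATACACTGCAGCAATT; then T→U.

5′-GUCGAACGUUUGACUAUUGUAGUAAGAGGUAAGAAGCGUAAGAUCCGACGGAAGAUUUAGUGGAGGAAGGGGAUACACUGCAGCAAUU-3′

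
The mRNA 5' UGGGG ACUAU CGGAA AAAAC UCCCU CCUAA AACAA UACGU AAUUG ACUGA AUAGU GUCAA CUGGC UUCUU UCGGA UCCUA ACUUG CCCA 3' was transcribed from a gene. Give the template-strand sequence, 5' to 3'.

Replace U with T to get the coding DNA strand: TGGGGACTATCGGAAAAAACTCCCTCCTAAAACAATACGTAATTGACTGAATAGTGTCAACTGGCTTCTTTCGGATCCTAACTTGCCCA. The template strand is its reverse complement (complement ACCCCTGATAGCCTTTTTTGAGGGAGGATTTTGTTATGCATTAACTGACTTATCACAGTTGACCGAAGAAAGCCTAGGATTGAACGGGT, then reverse).

5'-TGGGCAAGTTAGGATCCGAAAGAAGCCAGTTGACACTATTCAGTCAATTACGTATTGTTTTAGGAGGGAGTTTTTTCCGATAGTCCCCA-3'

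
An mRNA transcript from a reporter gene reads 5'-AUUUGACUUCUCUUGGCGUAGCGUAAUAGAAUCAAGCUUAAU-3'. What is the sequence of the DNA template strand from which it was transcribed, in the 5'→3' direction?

Replace U with T to get the coding DNA strand: ATTTGACTTCTCTTGGCGTAGCGTAATAGAATCAAGCTTAAT. The template strand is its reverse complement (complement TAAACTGAAGAGAACCGCATCGCATTATCTTAGTTCGAATTA, then reverse).

5'-ATTAAGCTTGATTCTATTACGCTACGCCAAGAGAAGTCAAAT-3'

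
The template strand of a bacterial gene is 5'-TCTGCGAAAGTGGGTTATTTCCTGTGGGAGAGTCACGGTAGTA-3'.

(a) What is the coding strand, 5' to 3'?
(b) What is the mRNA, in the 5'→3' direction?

(a) 5'-TACTACCGTGACTCTCCCACAGGAAATAACCCACTTTCGCAGA-3'
(b) 5'-UACUACCGUGACUCUCCCACAGGAAAUAACCCACUUUCGCAGA-3'

(a) The coding strand is the reverse complement of the template: complement AGACGCTTTCACCCAATAAAGGACACCCTCTCAGTGCCATCAT, then reverse.
(b) mRNA has the coding-strand sequence with T→U.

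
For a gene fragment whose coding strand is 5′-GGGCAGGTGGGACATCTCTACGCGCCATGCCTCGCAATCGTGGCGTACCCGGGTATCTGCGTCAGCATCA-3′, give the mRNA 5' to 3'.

5'-GGGCAGGUGGGACAUCUCUACGCGCCAUGCCUCGCAAUCGUGGCGUACCCGGGUAUCUGCGUCAGCAUCA-3'

The mRNA is synthesized from the template strand, so it matches the coding strand with T replaced by U.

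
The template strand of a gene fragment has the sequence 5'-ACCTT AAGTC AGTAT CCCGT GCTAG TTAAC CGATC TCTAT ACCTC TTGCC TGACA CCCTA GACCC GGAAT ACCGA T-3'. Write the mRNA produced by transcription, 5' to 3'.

5'-AUCGGUAUUCCGGGUCUAGGGUGUCAGGCAAGAGGUAUAGAGAUCGGUUAACUAGCACGGGAUACUGACUUAAGGU-3'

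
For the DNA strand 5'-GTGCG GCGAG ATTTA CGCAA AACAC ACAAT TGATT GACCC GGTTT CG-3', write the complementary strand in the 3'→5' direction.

Base-pairing A↔T, G↔C gives the complement. The complementary strand is antiparallel, so paired with a 5'→3' strand it runs 3'→5'.

3'-CACGCCGCTCTAAATGCGTTTTGTGTGTTAACTAACTGGGCCAAAGC-5'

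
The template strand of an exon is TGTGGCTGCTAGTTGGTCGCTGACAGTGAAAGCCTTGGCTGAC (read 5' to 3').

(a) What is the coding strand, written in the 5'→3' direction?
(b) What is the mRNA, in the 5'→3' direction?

(a) 5'-GTCAGCCAAGGCTTTCACTGTCAGCGACCAACTAGCAGCCACA-3'
(b) 5'-GUCAGCCAAGGCUUUCACUGUCAGCGACCAACUAGCAGCCACA-3'

(a) The coding strand is the reverse complement of the template: complement ACACCGACGATCAACCAGCGACTGTCACTTTCGGAACCGACTG, then reverse.
(b) mRNA has the coding-strand sequence with T→U.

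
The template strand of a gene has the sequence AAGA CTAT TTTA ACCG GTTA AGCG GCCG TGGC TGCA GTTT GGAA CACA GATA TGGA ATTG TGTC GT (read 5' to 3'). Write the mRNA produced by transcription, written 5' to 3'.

The mRNA has the sequence of the coding strand (reverse complement of the template) with T→U. Reverse complement of AAGACTATTTTAACCGGTTAAGCGGCCGTGGCTGCAGTTTGGAACACAGATATGGAATTGTGTCGT is ACGACACAATTCCATATCTGTGTTCCAAACTGCAGCCACGGCCGCTTAACCGGTTAAAATAGTCTT; then T→U.

5'-ACGACACAAUUCCAUAUCUGUGUUCCAAACUGCAGCCACGGCCGCUUAACCGGUUAAAAUAGUCUU-3'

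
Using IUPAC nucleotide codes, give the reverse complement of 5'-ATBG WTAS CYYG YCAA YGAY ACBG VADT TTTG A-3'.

5′-TCAAAAHTBCVGTRTCRTTGRCRRGSTAWCVAT-3′

Standard pairs A↔T, G↔C; ambiguity codes pair Y↔R, W↔W, S↔S, B↔V, D↔H. Complement (TAVCWATSGRRCRGTTRCTRTGVCBTHAAAACT), then reverse for 5'→3'.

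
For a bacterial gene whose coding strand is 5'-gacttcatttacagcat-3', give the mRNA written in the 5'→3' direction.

mRNA has the coding-strand sequence with U in place of T.

5'-GACUUCAUUUACAGCAU-3'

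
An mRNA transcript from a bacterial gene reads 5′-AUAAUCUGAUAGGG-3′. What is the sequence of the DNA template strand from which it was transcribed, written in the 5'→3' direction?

5'-CCCTATCAGATTAT-3'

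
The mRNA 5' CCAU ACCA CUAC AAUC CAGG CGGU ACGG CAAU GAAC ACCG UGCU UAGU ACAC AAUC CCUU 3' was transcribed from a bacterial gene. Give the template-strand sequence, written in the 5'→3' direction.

Replace U with T to get the coding DNA strand: CCATACCACTACAATCCAGGCGGTACGGCAATGAACACCGTGCTTAGTACACAATCCCTT. The template strand is its reverse complement (complement GGTATGGTGATGTTAGGTCCGCCATGCCGTTACTTGTGGCACGAATCATGTGTTAGGGAA, then reverse).

5'-AAGGGATTGTGTACTAAGCACGGTGTTCATTGCCGTACCGCCTGGATTGTAGTGGTATGG-3'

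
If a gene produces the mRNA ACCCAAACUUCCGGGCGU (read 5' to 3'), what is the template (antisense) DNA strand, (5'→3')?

5′-ACGCCCGGAAGTTTGGGT-3′

Replace U with T to get the coding DNA strand: ACCCAAACTTCCGGGCGT. The template strand is its reverse complement (complement TGGGTTTGAAGGCCCGCA, then reverse).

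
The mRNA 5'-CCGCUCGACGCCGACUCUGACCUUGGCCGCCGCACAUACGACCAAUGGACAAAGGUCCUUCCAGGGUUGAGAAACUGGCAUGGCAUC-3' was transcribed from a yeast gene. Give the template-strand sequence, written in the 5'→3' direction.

Replace U with T to get the coding DNA strand: CCGCTCGACGCCGACTCTGACCTTGGCCGCCGCACATACGACCAATGGACAAAGGTCCTTCCAGGGTTGAGAAACTGGCATGGCATC. The template strand is its reverse complement (complement GGCGAGCTGCGGCTGAGACTGGAACCGGCGGCGTGTATGCTGGTTACCTGTTTCCAGGAAGGTCCCAACTCTTTGACCGTACCGTAG, then reverse).

5'-GATGCCATGCCAGTTTCTCAACCCTGGAAGGACCTTTGTCCATTGGTCGTATGTGCGGCGGCCAAGGTCAGAGTCGGCGTCGAGCGG-3'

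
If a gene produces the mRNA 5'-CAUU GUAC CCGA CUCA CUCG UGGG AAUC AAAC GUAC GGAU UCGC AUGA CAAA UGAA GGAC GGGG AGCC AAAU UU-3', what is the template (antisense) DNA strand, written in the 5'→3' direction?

Replace U with T to get the coding DNA strand: CATTGTACCCGACTCACTCGTGGGAATCAAACGTACGGATTCGCATGACAAATGAAGGACGGGGAGCCAAATTT. The template strand is its reverse complement (complement GTAACATGGGCTGAGTGAGCACCCTTAGTTTGCATGCCTAAGCGTACTGTTTACTTCCTGCCCCTCGGTTTAAA, then reverse).

5'-AAATTTGGCTCCCCGTCCTTCATTTGTCATGCGAATCCGTACGTTTGATTCCCACGAGTGAGTCGGGTACAATG-3'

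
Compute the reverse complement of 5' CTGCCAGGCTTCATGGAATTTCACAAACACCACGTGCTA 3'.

5'-TAGCACGTGGTGTTTGTGAAATTCCATGAAGCCTGGCAG-3'

Complement each base (A↔T, G↔C): GACGGTCCGAAGTACCTTAAAGTGTTTGTGGTGCACGAT. Then reverse.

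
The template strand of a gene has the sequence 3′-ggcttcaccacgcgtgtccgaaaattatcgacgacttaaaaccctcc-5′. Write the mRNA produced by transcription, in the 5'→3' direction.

5'-CCGAAGUGGUGCGCACAGGCUUUUAAUAGCUGCUGAAUUUUGGGAGG-3'

Reading the template 3'→5' as shown, RNA polymerase pairs each base (A→U, T→A, G↔C) to build mRNA 5'→3' directly.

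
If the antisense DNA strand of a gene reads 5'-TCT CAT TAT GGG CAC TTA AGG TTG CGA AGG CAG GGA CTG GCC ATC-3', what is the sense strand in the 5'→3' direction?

The coding strand is complementary and antiparallel to the template: take the complement (A↔T, G↔C) and reverse.

5'-GATGGCCAGTCCCTGCCTTCGCAACCTTAAGTGCCCATAATGAGA-3'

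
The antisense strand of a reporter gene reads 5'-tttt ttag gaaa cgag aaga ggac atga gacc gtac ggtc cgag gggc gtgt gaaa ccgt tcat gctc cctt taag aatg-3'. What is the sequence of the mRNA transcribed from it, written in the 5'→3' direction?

RNA polymerase reads the template 3'→5' and synthesizes mRNA 5'→3' by base-pairing (A→U, T→A, G↔C). The complement of the template is AAAAAATCCTTTGCTCTTCTCCTGTACTCTGGCATGCCAGGCTCCCCGCACACTTTGGCAAGTACGAGGGAAATTCTTAC; antiparallel, so 5'→3' the coding strand is CATTCTTAAAGGGAGCATGAACGGTTTCACACGCCCCTCGGACCGTACGGTCTCATGTCCTCTTCTCGTTTCCTAAAAAA. Replace T with U for the mRNA.

5'-CAUUCUUAAAGGGAGCAUGAACGGUUUCACACGCCCCUCGGACCGUACGGUCUCAUGUCCUCUUCUCGUUUCCUAAAAAA-3'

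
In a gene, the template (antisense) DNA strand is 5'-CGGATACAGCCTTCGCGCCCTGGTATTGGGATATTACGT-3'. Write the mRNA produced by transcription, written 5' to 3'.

5'-ACGUAAUAUCCCAAUACCAGGGCGCGAAGGCUGUAUCCG-3'

RNA polymerase reads the template 3'→5' and synthesizes mRNA 5'→3' by base-pairing (A→U, T→A, G↔C). The complement of the template is GCCTATGTCGGAAGCGCGGGACCATAACCCTATAATGCA; antiparallel, so 5'→3' the coding strand is ACGTAATATCCCAATACCAGGGCGCGAAGGCTGTATCCG. Replace T with U for the mRNA.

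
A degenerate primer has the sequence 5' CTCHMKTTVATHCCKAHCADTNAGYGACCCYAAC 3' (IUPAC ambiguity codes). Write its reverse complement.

5'-GTTRGGGTCRCTNAHTGDTMGGDATBAAMKDGAG-3'

Standard pairs A↔T, G↔C; ambiguity codes pair Y↔R, M↔K, D↔H, V↔B, N↔N. Complement (GAGDKMAABTADGGMTDGTHANTCRCTGGGRTTG), then reverse for 5'→3'.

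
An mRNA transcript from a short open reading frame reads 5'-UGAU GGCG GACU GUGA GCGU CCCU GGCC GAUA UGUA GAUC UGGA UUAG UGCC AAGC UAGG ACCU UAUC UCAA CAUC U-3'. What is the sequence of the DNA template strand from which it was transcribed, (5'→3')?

Replace U with T to get the coding DNA strand: TGATGGCGGACTGTGAGCGTCCCTGGCCGATATGTAGATCTGGATTAGTGCCAAGCTAGGACCTTATCTCAACATCT. The template strand is its reverse complement (complement ACTACCGCCTGACACTCGCAGGGACCGGCTATACATCTAGACCTAATCACGGTTCGATCCTGGAATAGAGTTGTAGA, then reverse).

5'-AGATGTTGAGATAAGGTCCTAGCTTGGCACTAATCCAGATCTACATATCGGCCAGGGACGCTCACAGTCCGCCATCA-3'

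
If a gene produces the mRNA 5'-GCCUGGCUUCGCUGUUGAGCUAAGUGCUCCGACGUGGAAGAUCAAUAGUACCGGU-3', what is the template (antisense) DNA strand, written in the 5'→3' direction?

5'-ACCGGTACTATTGATCTTCCACGTCGGAGCACTTAGCTCAACAGCGAAGCCAGGC-3'

Replace U with T to get the coding DNA strand: GCCTGGCTTCGCTGTTGAGCTAAGTGCTCCGACGTGGAAGATCAATAGTACCGGT. The template strand is its reverse complement (complement CGGACCGAAGCGACAACTCGATTCACGAGGCTGCACCTTCTAGTTATCATGGCCA, then reverse).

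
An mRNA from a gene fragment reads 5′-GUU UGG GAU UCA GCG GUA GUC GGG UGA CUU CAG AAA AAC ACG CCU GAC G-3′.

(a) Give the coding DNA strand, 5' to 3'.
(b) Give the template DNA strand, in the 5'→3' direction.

(a) The coding strand matches the mRNA with U→T.
(b) The template strand is the reverse complement of the coding strand.

(a) 5'-GTTTGGGATTCAGCGGTAGTCGGGTGACTTCAGAAAAACACGCCTGACG-3'
(b) 5'-CGTCAGGCGTGTTTTTCTGAAGTCACCCGACTACCGCTGAATCCCAAAC-3'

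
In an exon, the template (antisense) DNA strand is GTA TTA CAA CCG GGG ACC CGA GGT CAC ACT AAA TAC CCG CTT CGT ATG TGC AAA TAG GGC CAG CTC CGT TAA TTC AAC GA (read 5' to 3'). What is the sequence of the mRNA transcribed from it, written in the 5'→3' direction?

The mRNA has the sequence of the coding strand (reverse complement of the template) with T→U. Reverse complement of GTATTACAACCGGGGACCCGAGGTCACACTAAATACCCGCTTCGTATGTGCAAATAGGGCCAGCTCCGTTAATTCAACGA is TCGTTGAATTAACGGAGCTGGCCCTATTTGCACATACGAAGCGGGTATTTAGTGTGACCTCGGGTCCCCGGTTGTAATAC; then T→U.

5'-UCGUUGAAUUAACGGAGCUGGCCCUAUUUGCACAUACGAAGCGGGUAUUUAGUGUGACCUCGGGUCCCCGGUUGUAAUAC-3'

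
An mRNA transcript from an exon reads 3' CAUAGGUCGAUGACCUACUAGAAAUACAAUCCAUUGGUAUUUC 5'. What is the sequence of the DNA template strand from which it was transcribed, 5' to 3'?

5'-GTATCCAGCTACTGGATGATCTTTATGTTAGGTAACCATAAAG-3'

Written 5'→3' the mRNA is CUUUAUGGUUACCUAACAUAAAGAUCAUCCAGUAGCUGGAUAC, so the coding DNA strand is CTTTATGGTTACCTAACATAAAGATCATCCAGTAGCTGGATAC. The template is its reverse complement.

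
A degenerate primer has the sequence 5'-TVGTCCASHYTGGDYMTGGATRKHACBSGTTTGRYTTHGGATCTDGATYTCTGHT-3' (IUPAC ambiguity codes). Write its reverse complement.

5'-ADCAGARATCHAGATCCDAARYCAAACSVGTDMYATCCAKRHCCARDSTGGACBA-3'

Standard pairs A↔T, G↔C; ambiguity codes pair R↔Y, M↔K, S↔S, B↔V, D↔H. Complement (ABCAGGTSDRACCHRKACCTAYMDTGVSCAAACYRAADCCTAGAHCTARAGACDA), then reverse for 5'→3'.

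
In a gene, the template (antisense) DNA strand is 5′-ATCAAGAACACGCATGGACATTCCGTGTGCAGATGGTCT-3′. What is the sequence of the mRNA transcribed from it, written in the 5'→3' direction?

RNA polymerase reads the template 3'→5' and synthesizes mRNA 5'→3' by base-pairing (A→U, T→A, G↔C). The complement of the template is TAGTTCTTGTGCGTACCTGTAAGGCACACGTCTACCAGA; antiparallel, so 5'→3' the coding strand is AGACCATCTGCACACGGAATGTCCATGCGTGTTCTTGAT. Replace T with U for the mRNA.

5'-AGACCAUCUGCACACGGAAUGUCCAUGCGUGUUCUUGAU-3'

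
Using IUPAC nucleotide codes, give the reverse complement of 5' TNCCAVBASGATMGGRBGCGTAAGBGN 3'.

Standard pairs A↔T, G↔C; ambiguity codes pair R↔Y, M↔K, S↔S, B↔V, N↔N. Complement (ANGGTBVTSCTAKCCYVCGCATTCVCN), then reverse for 5'→3'.

5'-NCVCTTACGCVYCCKATCSTVBTGGNA-3'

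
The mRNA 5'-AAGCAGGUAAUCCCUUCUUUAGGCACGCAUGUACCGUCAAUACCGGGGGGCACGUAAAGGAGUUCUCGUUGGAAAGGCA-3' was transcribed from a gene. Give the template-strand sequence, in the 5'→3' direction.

Replace U with T to get the coding DNA strand: AAGCAGGTAATCCCTTCTTTAGGCACGCATGTACCGTCAATACCGGGGGGCACGTAAAGGAGTTCTCGTTGGAAAGGCA. The template strand is its reverse complement (complement TTCGTCCATTAGGGAAGAAATCCGTGCGTACATGGCAGTTATGGCCCCCCGTGCATTTCCTCAAGAGCAACCTTTCCGT, then reverse).

5′-TGCCTTTCCAACGAGAACTCCTTTACGTGCCCCCCGGTATTGACGGTACATGCGTGCCTAAAGAAGGGATTACCTGCTT-3′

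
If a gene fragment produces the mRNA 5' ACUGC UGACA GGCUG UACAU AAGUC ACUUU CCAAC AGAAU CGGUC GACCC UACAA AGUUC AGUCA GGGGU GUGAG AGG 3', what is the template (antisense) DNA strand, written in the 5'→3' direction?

Replace U with T to get the coding DNA strand: ACTGCTGACAGGCTGTACATAAGTCACTTTCCAACAGAATCGGTCGACCCTACAAAGTTCAGTCAGGGGTGTGAGAGG. The template strand is its reverse complement (complement TGACGACTGTCCGACATGTATTCAGTGAAAGGTTGTCTTAGCCAGCTGGGATGTTTCAAGTCAGTCCCCACACTCTCC, then reverse).

5′-CCTCTCACACCCCTGACTGAACTTTGTAGGGTCGACCGATTCTGTTGGAAAGTGACTTATGTACAGCCTGTCAGCAGT-3′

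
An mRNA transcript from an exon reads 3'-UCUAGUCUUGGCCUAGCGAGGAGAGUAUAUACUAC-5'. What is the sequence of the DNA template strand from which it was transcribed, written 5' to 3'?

Written 5'→3' the mRNA is CAUCAUAUAUGAGAGGAGCGAUCCGGUUCUGAUCU, so the coding DNA strand is CATCATATATGAGAGGAGCGATCCGGTTCTGATCT. The template is its reverse complement.

5'-AGATCAGAACCGGATCGCTCCTCTCATATATGATG-3'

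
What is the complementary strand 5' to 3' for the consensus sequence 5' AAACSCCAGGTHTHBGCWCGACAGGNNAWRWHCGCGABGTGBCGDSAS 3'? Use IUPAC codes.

Standard pairs A↔T, G↔C; ambiguity codes pair R↔Y, W↔W, S↔S, B↔V, D↔H, N↔N. Complement (TTTGSGGTCCADADVCGWGCTGTCCNNTWYWDGCGCTVCACVGCHSTS), then reverse for 5'→3'.

5'-STSHCGVCACVTCGCGDWYWTNNCCTGTCGWGCVDADACCTGGSGTTT-3'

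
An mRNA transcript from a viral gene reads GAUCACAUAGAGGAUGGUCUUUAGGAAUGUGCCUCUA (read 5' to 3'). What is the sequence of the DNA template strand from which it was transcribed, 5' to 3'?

5'-TAGAGGCACATTCCTAAAGACCATCCTCTATGTGATC-3'

Replace U with T to get the coding DNA strand: GATCACATAGAGGATGGTCTTTAGGAATGTGCCTCTA. The template strand is its reverse complement (complement CTAGTGTATCTCCTACCAGAAATCCTTACACGGAGAT, then reverse).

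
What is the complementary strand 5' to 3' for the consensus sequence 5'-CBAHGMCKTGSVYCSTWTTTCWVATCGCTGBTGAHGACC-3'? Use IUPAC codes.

5'-GGTCDTCAVCAGCGATBWGAAAWASGRBSCAMGKCDTVG-3'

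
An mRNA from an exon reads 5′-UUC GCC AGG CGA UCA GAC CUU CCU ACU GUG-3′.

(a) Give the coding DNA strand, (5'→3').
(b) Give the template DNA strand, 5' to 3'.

(a) The coding strand matches the mRNA with U→T.
(b) The template strand is the reverse complement of the coding strand.

(a) 5'-TTCGCCAGGCGATCAGACCTTCCTACTGTG-3'
(b) 5′-CACAGTAGGAAGGTCTGATCGCCTGGCGAA-3′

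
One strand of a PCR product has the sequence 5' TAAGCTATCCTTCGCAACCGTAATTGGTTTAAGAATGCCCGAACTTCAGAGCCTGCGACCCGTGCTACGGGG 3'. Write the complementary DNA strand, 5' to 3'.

5'-CCCCGTAGCACGGGTCGCAGGCTCTGAAGTTCGGGCATTCTTAAACCAATTACGGTTGCGAAGGATAGCTTA-3'

Pairing A↔T and G↔C gives ATTCGATAGGAAGCGTTGGCATTAACCAAATTCTTACGGGCTTGAAGTCTCGGACGCTGGGCACGATGCCCC, running 3'→5'. Reverse for the 5'→3' convention.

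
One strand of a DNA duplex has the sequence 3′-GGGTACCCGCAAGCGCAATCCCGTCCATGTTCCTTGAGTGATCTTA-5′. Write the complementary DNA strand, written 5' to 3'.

5′-CCCATGGGCGTTCGCGTTAGGGCAGGTACAAGGAACTCACTAGAAT-3′

The strand is given 3'→5', so its complement runs 5'→3' in the same left-to-right order: pair each base A↔T, G↔C.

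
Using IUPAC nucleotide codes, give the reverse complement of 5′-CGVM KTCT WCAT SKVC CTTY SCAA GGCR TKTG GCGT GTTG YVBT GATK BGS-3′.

5'-SCVMATCAVBRCAACACGCCAMAYGCCTTGSRAAGGBMSATGWAGAMKBCG-3'

Standard pairs A↔T, G↔C; ambiguity codes pair R↔Y, M↔K, W↔W, S↔S, B↔V. Complement (GCBKMAGAWGTASMBGGAARSGTTCCGYAMACCGCACAACRBVACTAMVCS), then reverse for 5'→3'.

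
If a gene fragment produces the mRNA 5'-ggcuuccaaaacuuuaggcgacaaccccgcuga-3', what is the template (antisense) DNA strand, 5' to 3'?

5'-TCAGCGGGGTTGTCGCCTAAAGTTTTGGAAGCC-3'

Replace U with T to get the coding DNA strand: GGCTTCCAAAACTTTAGGCGACAACCCCGCTGA. The template strand is its reverse complement (complement CCGAAGGTTTTGAAATCCGCTGTTGGGGCGACT, then reverse).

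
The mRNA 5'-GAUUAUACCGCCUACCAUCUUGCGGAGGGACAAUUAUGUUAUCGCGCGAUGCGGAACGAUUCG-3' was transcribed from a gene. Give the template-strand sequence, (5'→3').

5'-CGAATCGTTCCGCATCGCGCGATAACATAATTGTCCCTCCGCAAGATGGTAGGCGGTATAATC-3'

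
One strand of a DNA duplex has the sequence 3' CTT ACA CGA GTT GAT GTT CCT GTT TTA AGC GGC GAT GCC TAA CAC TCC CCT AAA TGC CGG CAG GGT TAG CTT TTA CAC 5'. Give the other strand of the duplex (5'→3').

The strand is given 3'→5', so its complement runs 5'→3' in the same left-to-right order: pair each base A↔T, G↔C.

5'-GAATGTGCTCAACTACAAGGACAAAATTCGCCGCTACGGATTGTGAGGGGATTTACGGCCGTCCCAATCGAAAATGTG-3'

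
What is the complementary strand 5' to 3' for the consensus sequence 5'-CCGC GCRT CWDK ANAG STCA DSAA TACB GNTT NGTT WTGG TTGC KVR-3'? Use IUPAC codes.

Standard pairs A↔T, G↔C; ambiguity codes pair R↔Y, K↔M, W↔W, S↔S, B↔V, D↔H, N↔N. Complement (GGCGCGYAGWHMTNTCSAGTHSTTATGVCNAANCAAWACCAACGMBY), then reverse for 5'→3'.

5'-YBMGCAACCAWAACNAANCVGTATTSHTGASCTNTMHWGAYGCGCGG-3'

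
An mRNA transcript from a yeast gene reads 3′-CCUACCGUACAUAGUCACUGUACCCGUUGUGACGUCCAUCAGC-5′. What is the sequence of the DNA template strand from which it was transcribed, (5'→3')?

Written 5'→3' the mRNA is CGACUACCUGCAGUGUUGCCCAUGUCACUGAUACAUGCCAUCC, so the coding DNA strand is CGACTACCTGCAGTGTTGCCCATGTCACTGATACATGCCATCC. The template is its reverse complement.

5'-GGATGGCATGTATCAGTGACATGGGCAACACTGCAGGTAGTCG-3'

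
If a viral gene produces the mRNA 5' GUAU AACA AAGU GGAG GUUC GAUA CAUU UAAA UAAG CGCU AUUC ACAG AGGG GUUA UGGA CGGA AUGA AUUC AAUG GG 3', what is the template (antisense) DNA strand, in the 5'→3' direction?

Replace U with T to get the coding DNA strand: GTATAACAAAGTGGAGGTTCGATACATTTAAATAAGCGCTATTCACAGAGGGGTTATGGACGGAATGAATTCAATGGG. The template strand is its reverse complement (complement CATATTGTTTCACCTCCAAGCTATGTAAATTTATTCGCGATAAGTGTCTCCCCAATACCTGCCTTACTTAAGTTACCC, then reverse).

5'-CCCATTGAATTCATTCCGTCCATAACCCCTCTGTGAATAGCGCTTATTTAAATGTATCGAACCTCCACTTTGTTATAC-3'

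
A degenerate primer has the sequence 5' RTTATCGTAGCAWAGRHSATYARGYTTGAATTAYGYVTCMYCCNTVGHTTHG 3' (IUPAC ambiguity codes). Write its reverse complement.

5'-CDAADCBANGGRKGABRCRTAATTCAARCYTRATSDYCTWTGCTACGATAAY-3'

Standard pairs A↔T, G↔C; ambiguity codes pair R↔Y, M↔K, W↔W, S↔S, H↔D, V↔B, N↔N. Complement (YAATAGCATCGTWTCYDSTARTYCRAACTTAATRCRBAGKRGGNABCDAADC), then reverse for 5'→3'.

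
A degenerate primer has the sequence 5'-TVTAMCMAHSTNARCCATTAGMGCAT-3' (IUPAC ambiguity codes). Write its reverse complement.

Standard pairs A↔T, G↔C; ambiguity codes pair R↔Y, M↔K, S↔S, H↔D, V↔B, N↔N. Complement (ABATKGKTDSANTYGGTAATCKCGTA), then reverse for 5'→3'.

5'-ATGCKCTAATGGYTNASDTKGKTABA-3'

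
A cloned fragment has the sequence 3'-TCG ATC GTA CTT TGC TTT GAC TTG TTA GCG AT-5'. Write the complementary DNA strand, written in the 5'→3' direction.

The strand is given 3'→5', so its complement runs 5'→3' in the same left-to-right order: pair each base A↔T, G↔C.

5′-AGCTAGCATGAAACGAAACTGAACAATCGCTA-3′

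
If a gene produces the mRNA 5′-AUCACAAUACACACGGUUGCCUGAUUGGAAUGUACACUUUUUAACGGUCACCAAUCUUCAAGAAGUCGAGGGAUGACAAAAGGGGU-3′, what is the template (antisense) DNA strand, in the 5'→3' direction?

5′-ACCCCTTTTGTCATCCCTCGACTTCTTGAAGATTGGTGACCGTTAAAAAGTGTACATTCCAATCAGGCAACCGTGTGTATTGTGAT-3′

Replace U with T to get the coding DNA strand: ATCACAATACACACGGTTGCCTGATTGGAATGTACACTTTTTAACGGTCACCAATCTTCAAGAAGTCGAGGGATGACAAAAGGGGT. The template strand is its reverse complement (complement TAGTGTTATGTGTGCCAACGGACTAACCTTACATGTGAAAAATTGCCAGTGGTTAGAAGTTCTTCAGCTCCCTACTGTTTTCCCCA, then reverse).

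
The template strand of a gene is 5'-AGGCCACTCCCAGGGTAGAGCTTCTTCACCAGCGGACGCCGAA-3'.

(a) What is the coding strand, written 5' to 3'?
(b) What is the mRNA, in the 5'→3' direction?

(a) 5'-TTCGGCGTCCGCTGGTGAAGAAGCTCTACCCTGGGAGTGGCCT-3'
(b) 5'-UUCGGCGUCCGCUGGUGAAGAAGCUCUACCCUGGGAGUGGCCU-3'

(a) The coding strand is the reverse complement of the template: complement TCCGGTGAGGGTCCCATCTCGAAGAAGTGGTCGCCTGCGGCTT, then reverse.
(b) mRNA has the coding-strand sequence with T→U.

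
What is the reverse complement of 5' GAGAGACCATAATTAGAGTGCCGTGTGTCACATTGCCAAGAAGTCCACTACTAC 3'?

5′-GTAGTAGTGGACTTCTTGGCAATGTGACACACGGCACTCTAATTATGGTCTCTC-3′

Reading the sequence 3'→5' and pairing each base (A↔T, G↔C) gives the reverse complement directly.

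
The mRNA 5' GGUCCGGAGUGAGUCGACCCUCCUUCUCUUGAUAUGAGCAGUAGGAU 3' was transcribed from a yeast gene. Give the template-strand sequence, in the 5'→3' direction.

Replace U with T to get the coding DNA strand: GGTCCGGAGTGAGTCGACCCTCCTTCTCTTGATATGAGCAGTAGGAT. The template strand is its reverse complement (complement CCAGGCCTCACTCAGCTGGGAGGAAGAGAACTATACTCGTCATCCTA, then reverse).

5'-ATCCTACTGCTCATATCAAGAGAAGGAGGGTCGACTCACTCCGGACC-3'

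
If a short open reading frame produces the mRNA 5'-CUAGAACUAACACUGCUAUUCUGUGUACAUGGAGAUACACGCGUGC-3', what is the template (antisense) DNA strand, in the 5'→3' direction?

5'-GCACGCGTGTATCTCCATGTACACAGAATAGCAGTGTTAGTTCTAG-3'

Replace U with T to get the coding DNA strand: CTAGAACTAACACTGCTATTCTGTGTACATGGAGATACACGCGTGC. The template strand is its reverse complement (complement GATCTTGATTGTGACGATAAGACACATGTACCTCTATGTGCGCACG, then reverse).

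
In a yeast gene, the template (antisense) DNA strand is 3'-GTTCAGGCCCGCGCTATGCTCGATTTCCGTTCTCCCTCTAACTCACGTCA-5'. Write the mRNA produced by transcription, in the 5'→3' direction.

5'-CAAGUCCGGGCGCGAUACGAGCUAAAGGCAAGAGGGAGAUUGAGUGCAGU-3'

Reading the template 3'→5' as shown, RNA polymerase pairs each base (A→U, T→A, G↔C) to build mRNA 5'→3' directly.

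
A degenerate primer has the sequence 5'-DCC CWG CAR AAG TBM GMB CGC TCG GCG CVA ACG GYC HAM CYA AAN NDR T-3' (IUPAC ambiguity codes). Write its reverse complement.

5′-AYHNNTTTRGKTDGRCCGTTBGCGCCGAGCGVKCKVACTTYTGCWGGGH-3′

Standard pairs A↔T, G↔C; ambiguity codes pair R↔Y, M↔K, W↔W, B↔V, D↔H, N↔N. Complement (HGGGWCGTYTTCAVKCKVGCGAGCCGCGBTTGCCRGDTKGRTTTNNHYA), then reverse for 5'→3'.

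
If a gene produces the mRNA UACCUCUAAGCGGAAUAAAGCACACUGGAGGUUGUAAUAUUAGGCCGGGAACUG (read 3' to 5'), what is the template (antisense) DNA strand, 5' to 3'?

5′-ATGGAGATTCGCCTTATTTCGTGTGACCTCCAACATTATAATCCGGCCCTTGAC-3′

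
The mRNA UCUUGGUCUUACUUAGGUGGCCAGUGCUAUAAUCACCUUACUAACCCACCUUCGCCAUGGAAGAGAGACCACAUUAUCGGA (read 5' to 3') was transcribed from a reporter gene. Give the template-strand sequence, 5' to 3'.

5'-TCCGATAATGTGGTCTCTCTTCCATGGCGAAGGTGGGTTAGTAAGGTGATTATAGCACTGGCCACCTAAGTAAGACCAAGA-3'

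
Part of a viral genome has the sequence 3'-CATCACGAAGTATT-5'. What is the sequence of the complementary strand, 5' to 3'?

The strand is given 3'→5', so its complement runs 5'→3' in the same left-to-right order: pair each base A↔T, G↔C.

5'-GTAGTGCTTCATAA-3'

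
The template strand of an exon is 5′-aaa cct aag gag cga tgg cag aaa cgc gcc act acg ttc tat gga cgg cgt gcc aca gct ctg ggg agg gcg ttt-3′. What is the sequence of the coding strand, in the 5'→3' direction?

The coding strand is complementary and antiparallel to the template: take the complement (A↔T, G↔C) and reverse.

5'-AAACGCCCTCCCCAGAGCTGTGGCACGCCGTCCATAGAACGTAGTGGCGCGTTTCTGCCATCGCTCCTTAGGTTT-3'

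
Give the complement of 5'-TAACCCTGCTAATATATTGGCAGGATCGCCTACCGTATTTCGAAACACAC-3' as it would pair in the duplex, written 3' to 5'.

3'-ATTGGGACGATTATATAACCGTCCTAGCGGATGGCATAAAGCTTTGTGTG-5'

Base-pairing A↔T, G↔C gives the complement. The complementary strand is antiparallel, so paired with a 5'→3' strand it runs 3'→5'.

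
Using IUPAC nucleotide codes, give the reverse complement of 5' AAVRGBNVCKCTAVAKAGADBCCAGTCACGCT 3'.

5'-AGCGTGACTGGVHTCTMTBTAGMGBNVCYBTT-3'

Standard pairs A↔T, G↔C; ambiguity codes pair R↔Y, K↔M, B↔V, D↔H, N↔N. Complement (TTBYCVNBGMGATBTMTCTHVGGTCAGTGCGA), then reverse for 5'→3'.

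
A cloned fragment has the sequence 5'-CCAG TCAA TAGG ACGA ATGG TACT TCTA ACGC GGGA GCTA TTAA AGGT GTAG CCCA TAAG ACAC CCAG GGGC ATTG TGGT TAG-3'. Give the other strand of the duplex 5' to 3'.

Pairing A↔T and G↔C gives GGTCAGTTATCCTGCTTACCATGAAGATTGCGCCCTCGATAATTTCCACATCGGGTATTCTGTGGGTCCCCGTAACACCAATC, running 3'→5'. Reverse for the 5'→3' convention.

5'-CTAACCACAATGCCCCTGGGTGTCTTATGGGCTACACCTTTAATAGCTCCCGCGTTAGAAGTACCATTCGTCCTATTGACTGG-3'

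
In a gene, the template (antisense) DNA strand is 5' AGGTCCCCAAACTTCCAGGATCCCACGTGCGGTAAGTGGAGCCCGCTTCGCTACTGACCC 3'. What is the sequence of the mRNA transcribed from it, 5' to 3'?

5′-GGGUCAGUAGCGAAGCGGGCUCCACUUACCGCACGUGGGAUCCUGGAAGUUUGGGGACCU-3′

RNA polymerase reads the template 3'→5' and synthesizes mRNA 5'→3' by base-pairing (A→U, T→A, G↔C). The complement of the template is TCCAGGGGTTTGAAGGTCCTAGGGTGCACGCCATTCACCTCGGGCGAAGCGATGACTGGG; antiparallel, so 5'→3' the coding strand is GGGTCAGTAGCGAAGCGGGCTCCACTTACCGCACGTGGGATCCTGGAAGTTTGGGGACCT. Replace T with U for the mRNA.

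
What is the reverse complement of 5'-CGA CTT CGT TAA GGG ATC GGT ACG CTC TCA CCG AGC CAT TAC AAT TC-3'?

Complement each base (A↔T, G↔C): GCTGAAGCAATTCCCTAGCCATGCGAGAGTGGCTCGGTAATGTTAAG. Then reverse.

5'-GAATTGTAATGGCTCGGTGAGAGCGTACCGATCCCTTAACGAAGTCG-3'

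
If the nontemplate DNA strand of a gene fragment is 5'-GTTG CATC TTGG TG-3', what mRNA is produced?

5′-GUUGCAUCUUGGUG-3′

mRNA has the coding-strand sequence with U in place of T.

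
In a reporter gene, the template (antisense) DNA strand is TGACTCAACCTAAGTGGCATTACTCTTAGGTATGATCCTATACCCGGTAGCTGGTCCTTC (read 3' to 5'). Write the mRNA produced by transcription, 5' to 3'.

Reading the template 3'→5' as shown, RNA polymerase pairs each base (A→U, T→A, G↔C) to build mRNA 5'→3' directly.

5'-ACUGAGUUGGAUUCACCGUAAUGAGAAUCCAUACUAGGAUAUGGGCCAUCGACCAGGAAG-3'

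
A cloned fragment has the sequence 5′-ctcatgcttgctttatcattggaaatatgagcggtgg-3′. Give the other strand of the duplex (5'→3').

Pairing A↔T and G↔C gives GAGTACGAACGAAATAGTAACCTTTATACTCGCCACC, running 3'→5'. Reverse for the 5'→3' convention.

5'-CCACCGCTCATATTTCCAATGATAAAGCAAGCATGAG-3'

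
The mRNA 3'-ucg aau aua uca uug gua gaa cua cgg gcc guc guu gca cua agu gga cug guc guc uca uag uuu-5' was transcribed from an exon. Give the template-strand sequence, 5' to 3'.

Written 5'→3' the mRNA is UUUGAUACUCUGCUGGUCAGGUGAAUCACGUUGCUGCCGGGCAUCAAGAUGGUUACUAUAUAAGCU, so the coding DNA strand is TTTGATACTCTGCTGGTCAGGTGAATCACGTTGCTGCCGGGCATCAAGATGGTTACTATATAAGCT. The template is its reverse complement.

5'-AGCTTATATAGTAACCATCTTGATGCCCGGCAGCAACGTGATTCACCTGACCAGCAGAGTATCAAA-3'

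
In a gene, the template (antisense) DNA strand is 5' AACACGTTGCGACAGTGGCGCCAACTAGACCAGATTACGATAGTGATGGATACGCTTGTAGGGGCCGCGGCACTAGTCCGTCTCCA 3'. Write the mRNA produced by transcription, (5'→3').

5′-UGGAGACGGACUAGUGCCGCGGCCCCUACAAGCGUAUCCAUCACUAUCGUAAUCUGGUCUAGUUGGCGCCACUGUCGCAACGUGUU-3′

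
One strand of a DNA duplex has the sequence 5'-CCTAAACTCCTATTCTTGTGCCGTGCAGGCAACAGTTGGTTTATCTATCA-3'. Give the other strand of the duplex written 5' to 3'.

Pairing A↔T and G↔C gives GGATTTGAGGATAAGAACACGGCACGTCCGTTGTCAACCAAATAGATAGT, running 3'→5'. Reverse for the 5'→3' convention.

5'-TGATAGATAAACCAACTGTTGCCTGCACGGCACAAGAATAGGAGTTTAGG-3'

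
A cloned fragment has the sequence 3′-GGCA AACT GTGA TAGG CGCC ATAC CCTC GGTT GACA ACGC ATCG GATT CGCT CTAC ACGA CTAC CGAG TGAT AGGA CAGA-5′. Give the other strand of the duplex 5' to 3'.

The strand is given 3'→5', so its complement runs 5'→3' in the same left-to-right order: pair each base A↔T, G↔C.

5'-CCGTTTGACACTATCCGCGGTATGGGAGCCAACTGTTGCGTAGCCTAAGCGAGATGTGCTGATGGCTCACTATCCTGTCT-3'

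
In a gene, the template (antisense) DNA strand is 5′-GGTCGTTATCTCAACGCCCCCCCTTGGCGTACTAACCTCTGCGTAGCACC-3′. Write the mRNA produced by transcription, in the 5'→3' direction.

5'-GGUGCUACGCAGAGGUUAGUACGCCAAGGGGGGGCGUUGAGAUAACGACC-3'

RNA polymerase reads the template 3'→5' and synthesizes mRNA 5'→3' by base-pairing (A→U, T→A, G↔C). The complement of the template is CCAGCAATAGAGTTGCGGGGGGGAACCGCATGATTGGAGACGCATCGTGG; antiparallel, so 5'→3' the coding strand is GGTGCTACGCAGAGGTTAGTACGCCAAGGGGGGGCGTTGAGATAACGACC. Replace T with U for the mRNA.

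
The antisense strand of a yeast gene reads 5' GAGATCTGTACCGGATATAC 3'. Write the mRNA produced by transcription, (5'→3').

The mRNA has the sequence of the coding strand (reverse complement of the template) with T→U. Reverse complement of GAGATCTGTACCGGATATAC is GTATATCCGGTACAGATCTC; then T→U.

5'-GUAUAUCCGGUACAGAUCUC-3'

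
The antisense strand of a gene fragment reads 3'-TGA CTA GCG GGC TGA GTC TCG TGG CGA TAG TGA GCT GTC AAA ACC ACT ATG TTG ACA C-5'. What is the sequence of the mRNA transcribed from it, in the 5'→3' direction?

5'-ACUGAUCGCCCGACUCAGAGCACCGCUAUCACUCGACAGUUUUGGUGAUACAACUGUG-3'

Reading the template 3'→5' as shown, RNA polymerase pairs each base (A→U, T→A, G↔C) to build mRNA 5'→3' directly.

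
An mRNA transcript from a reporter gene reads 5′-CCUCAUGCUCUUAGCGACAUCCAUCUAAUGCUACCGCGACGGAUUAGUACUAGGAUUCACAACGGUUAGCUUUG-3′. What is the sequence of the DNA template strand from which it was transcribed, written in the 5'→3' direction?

5'-CAAAGCTAACCGTTGTGAATCCTAGTACTAATCCGTCGCGGTAGCATTAGATGGATGTCGCTAAGAGCATGAGG-3'

Replace U with T to get the coding DNA strand: CCTCATGCTCTTAGCGACATCCATCTAATGCTACCGCGACGGATTAGTACTAGGATTCACAACGGTTAGCTTTG. The template strand is its reverse complement (complement GGAGTACGAGAATCGCTGTAGGTAGATTACGATGGCGCTGCCTAATCATGATCCTAAGTGTTGCCAATCGAAAC, then reverse).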